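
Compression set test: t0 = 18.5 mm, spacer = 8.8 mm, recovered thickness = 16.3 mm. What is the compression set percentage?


CS = (t0 - recovered) / (t0 - ts) * 100
= (18.5 - 16.3) / (18.5 - 8.8) * 100
= 2.2 / 9.7 * 100
= 22.7%

22.7%


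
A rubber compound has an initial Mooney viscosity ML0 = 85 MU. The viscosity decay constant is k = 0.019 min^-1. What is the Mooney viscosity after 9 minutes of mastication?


ML = ML0 * exp(-k * t)
ML = 85 * exp(-0.019 * 9)
ML = 85 * 0.8428
ML = 71.64 MU

71.64 MU


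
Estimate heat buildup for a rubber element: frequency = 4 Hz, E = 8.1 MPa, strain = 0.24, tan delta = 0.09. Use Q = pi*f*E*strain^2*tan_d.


Q = pi * f * E * strain^2 * tan_d
= pi * 4 * 8.1 * 0.24^2 * 0.09
= pi * 4 * 8.1 * 0.0576 * 0.09
= 0.5277

Q = 0.5277


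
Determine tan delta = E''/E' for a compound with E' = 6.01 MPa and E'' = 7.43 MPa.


tan delta = E'' / E'
= 7.43 / 6.01
= 1.2363

tan delta = 1.2363


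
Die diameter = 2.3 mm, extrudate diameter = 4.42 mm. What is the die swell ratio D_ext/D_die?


Die swell ratio = D_extrudate / D_die
= 4.42 / 2.3
= 1.922

Die swell = 1.922


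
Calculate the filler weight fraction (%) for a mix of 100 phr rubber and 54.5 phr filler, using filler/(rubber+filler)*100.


Filler % = filler / (rubber + filler) * 100
= 54.5 / (100 + 54.5) * 100
= 54.5 / 154.5 * 100
= 35.28%

35.28%


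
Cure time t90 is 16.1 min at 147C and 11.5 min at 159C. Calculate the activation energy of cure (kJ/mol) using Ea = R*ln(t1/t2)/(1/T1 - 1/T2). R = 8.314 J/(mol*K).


T1 = 420.15 K, T2 = 432.15 K
1/T1 - 1/T2 = 6.6091e-05
ln(t1/t2) = ln(16.1/11.5) = 0.3365
Ea = 8.314 * 0.3365 / 6.6091e-05 = 42326.9421 J/mol
Ea = 42.33 kJ/mol

42.33 kJ/mol


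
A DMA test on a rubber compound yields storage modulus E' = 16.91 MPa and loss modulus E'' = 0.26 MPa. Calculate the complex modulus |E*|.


|E*| = sqrt(E'^2 + E''^2)
= sqrt(16.91^2 + 0.26^2)
= sqrt(285.9481 + 0.0676)
= 16.912 MPa

16.912 MPa


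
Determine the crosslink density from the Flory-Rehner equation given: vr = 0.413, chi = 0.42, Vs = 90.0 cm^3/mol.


ln(1 - vr) = ln(1 - 0.413) = -0.5327
Numerator = -((-0.5327) + 0.413 + 0.42 * 0.413^2) = 0.0481
Denominator = 90.0 * (0.413^(1/3) - 0.413/2) = 48.4383
nu = 0.0481 / 48.4383 = 9.9284e-04 mol/cm^3

9.9284e-04 mol/cm^3


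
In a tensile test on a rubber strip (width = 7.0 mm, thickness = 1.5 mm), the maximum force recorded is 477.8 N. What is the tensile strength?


Area = width * thickness = 7.0 * 1.5 = 10.5 mm^2
TS = force / area = 477.8 / 10.5 = 45.5 MPa

45.5 MPa


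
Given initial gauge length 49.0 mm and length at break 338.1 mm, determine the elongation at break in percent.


Elongation = (Lf - L0) / L0 * 100
= (338.1 - 49.0) / 49.0 * 100
= 289.1 / 49.0 * 100
= 590.0%

590.0%


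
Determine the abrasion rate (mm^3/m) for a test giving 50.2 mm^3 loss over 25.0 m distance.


Rate = volume_loss / distance
= 50.2 / 25.0
= 2.008 mm^3/m

2.008 mm^3/m


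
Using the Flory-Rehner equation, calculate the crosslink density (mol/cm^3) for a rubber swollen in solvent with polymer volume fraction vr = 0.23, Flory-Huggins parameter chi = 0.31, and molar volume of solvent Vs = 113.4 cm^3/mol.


ln(1 - vr) = ln(1 - 0.23) = -0.2614
Numerator = -((-0.2614) + 0.23 + 0.31 * 0.23^2) = 0.0150
Denominator = 113.4 * (0.23^(1/3) - 0.23/2) = 56.4383
nu = 0.0150 / 56.4383 = 2.6517e-04 mol/cm^3

2.6517e-04 mol/cm^3


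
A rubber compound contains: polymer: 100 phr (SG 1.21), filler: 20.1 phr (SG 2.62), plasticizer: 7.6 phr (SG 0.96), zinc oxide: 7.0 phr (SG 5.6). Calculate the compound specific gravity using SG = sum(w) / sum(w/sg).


Sum of weights = 134.7
Volume contributions:
  polymer: 100/1.21 = 82.6446
  filler: 20.1/2.62 = 7.6718
  plasticizer: 7.6/0.96 = 7.9167
  zinc oxide: 7.0/5.6 = 1.2500
Sum of volumes = 99.4831
SG = 134.7 / 99.4831 = 1.354

SG = 1.354


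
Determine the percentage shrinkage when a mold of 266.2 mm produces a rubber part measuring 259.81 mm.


Shrinkage = (mold - part) / mold * 100
= (266.2 - 259.81) / 266.2 * 100
= 6.39 / 266.2 * 100
= 2.4%

2.4%


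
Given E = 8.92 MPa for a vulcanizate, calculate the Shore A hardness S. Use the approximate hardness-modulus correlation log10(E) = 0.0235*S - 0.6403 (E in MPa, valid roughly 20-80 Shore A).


log10(E) = 0.0235*S - 0.6403  =>  S = (log10(E) + 0.6403) / 0.0235
log10(8.92) = 0.950365
S = (0.950365 + 0.6403) / 0.0235 = 1.590665 / 0.0235
S = 67.7

Shore A = 67.7


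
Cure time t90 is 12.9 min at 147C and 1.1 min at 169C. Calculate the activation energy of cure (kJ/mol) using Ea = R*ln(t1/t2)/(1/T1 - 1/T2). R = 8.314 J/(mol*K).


T1 = 420.15 K, T2 = 442.15 K
1/T1 - 1/T2 = 1.1843e-04
ln(t1/t2) = ln(12.9/1.1) = 2.4619
Ea = 8.314 * 2.4619 / 1.1843e-04 = 172836.2230 J/mol
Ea = 172.84 kJ/mol

172.84 kJ/mol


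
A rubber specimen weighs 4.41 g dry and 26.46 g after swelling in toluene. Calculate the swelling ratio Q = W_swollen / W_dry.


Q = W_swollen / W_dry
Q = 26.46 / 4.41
Q = 6.0

Q = 6.0


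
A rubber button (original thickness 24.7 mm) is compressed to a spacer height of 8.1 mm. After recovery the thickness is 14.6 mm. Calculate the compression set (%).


CS = (t0 - recovered) / (t0 - ts) * 100
= (24.7 - 14.6) / (24.7 - 8.1) * 100
= 10.1 / 16.6 * 100
= 60.8%

60.8%


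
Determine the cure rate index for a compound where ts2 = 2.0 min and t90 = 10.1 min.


CRI = 100 / (t90 - ts2)
= 100 / (10.1 - 2.0)
= 100 / 8.1
= 12.35 min^-1

12.35 min^-1


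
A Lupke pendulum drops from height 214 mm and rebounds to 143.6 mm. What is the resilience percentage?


Resilience = h_rebound / h_drop * 100
= 143.6 / 214 * 100
= 67.1%

67.1%


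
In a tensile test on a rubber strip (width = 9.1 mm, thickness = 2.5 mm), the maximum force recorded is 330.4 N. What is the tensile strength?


Area = width * thickness = 9.1 * 2.5 = 22.75 mm^2
TS = force / area = 330.4 / 22.75 = 14.52 MPa

14.52 MPa


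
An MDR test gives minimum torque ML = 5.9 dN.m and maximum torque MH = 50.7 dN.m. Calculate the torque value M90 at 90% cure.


M90 = ML + 0.9 * (MH - ML)
M90 = 5.9 + 0.9 * (50.7 - 5.9)
M90 = 5.9 + 0.9 * 44.8
M90 = 46.22 dN.m

46.22 dN.m


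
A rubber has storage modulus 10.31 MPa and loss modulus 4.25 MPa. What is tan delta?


tan delta = E'' / E'
= 4.25 / 10.31
= 0.4122

tan delta = 0.4122


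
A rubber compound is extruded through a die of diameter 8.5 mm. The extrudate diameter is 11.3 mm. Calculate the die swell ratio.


Die swell ratio = D_extrudate / D_die
= 11.3 / 8.5
= 1.329

Die swell = 1.329


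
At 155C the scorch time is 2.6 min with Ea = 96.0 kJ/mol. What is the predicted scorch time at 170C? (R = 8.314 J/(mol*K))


Convert temperatures: T1 = 155 + 273.15 = 428.15 K, T2 = 170 + 273.15 = 443.15 K
ts2_new = 2.6 * exp(96000 / 8.314 * (1/443.15 - 1/428.15))
1/T2 - 1/T1 = -7.9058e-05
ts2_new = 1.04 min

1.04 min


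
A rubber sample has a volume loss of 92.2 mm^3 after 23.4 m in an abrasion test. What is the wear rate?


Rate = volume_loss / distance
= 92.2 / 23.4
= 3.94 mm^3/m

3.94 mm^3/m


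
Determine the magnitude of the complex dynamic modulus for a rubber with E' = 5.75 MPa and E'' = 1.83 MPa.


|E*| = sqrt(E'^2 + E''^2)
= sqrt(5.75^2 + 1.83^2)
= sqrt(33.0625 + 3.3489)
= 6.034 MPa

6.034 MPa


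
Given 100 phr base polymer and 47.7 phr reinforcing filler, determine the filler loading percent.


Filler % = filler / (rubber + filler) * 100
= 47.7 / (100 + 47.7) * 100
= 47.7 / 147.7 * 100
= 32.3%

32.3%


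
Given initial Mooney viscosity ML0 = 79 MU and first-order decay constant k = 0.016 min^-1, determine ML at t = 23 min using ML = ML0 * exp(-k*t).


ML = ML0 * exp(-k * t)
ML = 79 * exp(-0.016 * 23)
ML = 79 * 0.6921
ML = 54.68 MU

54.68 MU


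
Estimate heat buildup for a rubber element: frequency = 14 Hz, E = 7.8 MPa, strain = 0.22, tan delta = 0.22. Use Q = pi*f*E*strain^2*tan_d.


Q = pi * f * E * strain^2 * tan_d
= pi * 14 * 7.8 * 0.22^2 * 0.22
= pi * 14 * 7.8 * 0.0484 * 0.22
= 3.6529

Q = 3.6529


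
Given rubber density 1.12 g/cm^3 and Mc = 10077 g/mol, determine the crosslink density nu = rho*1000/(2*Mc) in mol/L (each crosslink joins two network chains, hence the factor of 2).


nu = rho * 1000 / (2 * Mc)
nu = 1.12 * 1000 / (2 * 10077)
nu = 1120.0 / 20154
nu = 0.0556 mol/L

0.0556 mol/L


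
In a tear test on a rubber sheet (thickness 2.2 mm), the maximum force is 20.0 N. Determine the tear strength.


Tear strength = force / thickness
= 20.0 / 2.2
= 9.09 N/mm

9.09 N/mm


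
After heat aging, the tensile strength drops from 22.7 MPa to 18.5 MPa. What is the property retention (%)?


Retention = aged / original * 100
= 18.5 / 22.7 * 100
= 81.5%

81.5%


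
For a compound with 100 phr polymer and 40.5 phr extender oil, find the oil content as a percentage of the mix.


Oil % = oil / (100 + oil) * 100
= 40.5 / (100 + 40.5) * 100
= 40.5 / 140.5 * 100
= 28.83%

28.83%


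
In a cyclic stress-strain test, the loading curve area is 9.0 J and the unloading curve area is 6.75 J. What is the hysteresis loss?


Hysteresis loss = loading - unloading
= 9.0 - 6.75
= 2.25 J

2.25 J


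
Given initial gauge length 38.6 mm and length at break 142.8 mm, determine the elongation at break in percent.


Elongation = (Lf - L0) / L0 * 100
= (142.8 - 38.6) / 38.6 * 100
= 104.2 / 38.6 * 100
= 269.9%

269.9%


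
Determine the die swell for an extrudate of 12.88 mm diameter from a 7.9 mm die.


Die swell ratio = D_extrudate / D_die
= 12.88 / 7.9
= 1.63

Die swell = 1.63


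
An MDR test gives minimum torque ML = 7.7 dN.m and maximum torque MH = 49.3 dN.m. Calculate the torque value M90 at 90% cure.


M90 = ML + 0.9 * (MH - ML)
M90 = 7.7 + 0.9 * (49.3 - 7.7)
M90 = 7.7 + 0.9 * 41.6
M90 = 45.14 dN.m

45.14 dN.m


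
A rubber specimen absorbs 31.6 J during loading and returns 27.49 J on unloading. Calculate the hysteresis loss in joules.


Hysteresis loss = loading - unloading
= 31.6 - 27.49
= 4.11 J

4.11 J


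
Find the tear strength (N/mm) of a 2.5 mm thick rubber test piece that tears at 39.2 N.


Tear strength = force / thickness
= 39.2 / 2.5
= 15.68 N/mm

15.68 N/mm


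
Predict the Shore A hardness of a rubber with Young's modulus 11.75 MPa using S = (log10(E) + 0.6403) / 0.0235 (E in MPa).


log10(E) = 0.0235*S - 0.6403  =>  S = (log10(E) + 0.6403) / 0.0235
log10(11.75) = 1.070038
S = (1.070038 + 0.6403) / 0.0235 = 1.710338 / 0.0235
S = 72.8

Shore A = 72.8


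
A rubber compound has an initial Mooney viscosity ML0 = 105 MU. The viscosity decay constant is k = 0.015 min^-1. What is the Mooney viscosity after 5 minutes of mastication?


ML = ML0 * exp(-k * t)
ML = 105 * exp(-0.015 * 5)
ML = 105 * 0.9277
ML = 97.41 MU

97.41 MU


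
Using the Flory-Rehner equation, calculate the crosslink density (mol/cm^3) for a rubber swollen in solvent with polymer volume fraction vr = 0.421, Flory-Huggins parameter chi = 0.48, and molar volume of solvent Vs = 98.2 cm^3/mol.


ln(1 - vr) = ln(1 - 0.421) = -0.5465
Numerator = -((-0.5465) + 0.421 + 0.48 * 0.421^2) = 0.0404
Denominator = 98.2 * (0.421^(1/3) - 0.421/2) = 52.9279
nu = 0.0404 / 52.9279 = 7.6287e-04 mol/cm^3

7.6287e-04 mol/cm^3


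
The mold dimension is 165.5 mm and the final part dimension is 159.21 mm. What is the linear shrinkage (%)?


Shrinkage = (mold - part) / mold * 100
= (165.5 - 159.21) / 165.5 * 100
= 6.29 / 165.5 * 100
= 3.8%

3.8%


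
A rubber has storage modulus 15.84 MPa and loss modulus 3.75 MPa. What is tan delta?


tan delta = E'' / E'
= 3.75 / 15.84
= 0.2367

tan delta = 0.2367


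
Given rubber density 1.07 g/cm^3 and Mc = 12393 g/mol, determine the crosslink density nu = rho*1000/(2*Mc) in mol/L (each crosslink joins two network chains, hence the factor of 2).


nu = rho * 1000 / (2 * Mc)
nu = 1.07 * 1000 / (2 * 12393)
nu = 1070.0 / 24786
nu = 0.0432 mol/L

0.0432 mol/L


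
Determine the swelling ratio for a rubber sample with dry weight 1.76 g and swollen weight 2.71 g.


Q = W_swollen / W_dry
Q = 2.71 / 1.76
Q = 1.54

Q = 1.54


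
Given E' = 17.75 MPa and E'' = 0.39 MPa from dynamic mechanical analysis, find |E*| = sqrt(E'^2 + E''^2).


|E*| = sqrt(E'^2 + E''^2)
= sqrt(17.75^2 + 0.39^2)
= sqrt(315.0625 + 0.1521)
= 17.754 MPa

17.754 MPa


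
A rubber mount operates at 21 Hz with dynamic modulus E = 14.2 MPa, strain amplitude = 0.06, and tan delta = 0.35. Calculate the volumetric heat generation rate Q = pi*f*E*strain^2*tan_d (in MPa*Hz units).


Q = pi * f * E * strain^2 * tan_d
= pi * 21 * 14.2 * 0.06^2 * 0.35
= pi * 21 * 14.2 * 0.0036 * 0.35
= 1.1804

Q = 1.1804


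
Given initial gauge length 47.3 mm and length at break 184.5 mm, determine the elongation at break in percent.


Elongation = (Lf - L0) / L0 * 100
= (184.5 - 47.3) / 47.3 * 100
= 137.2 / 47.3 * 100
= 290.1%

290.1%


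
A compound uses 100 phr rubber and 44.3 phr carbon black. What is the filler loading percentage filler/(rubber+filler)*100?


Filler % = filler / (rubber + filler) * 100
= 44.3 / (100 + 44.3) * 100
= 44.3 / 144.3 * 100
= 30.7%

30.7%


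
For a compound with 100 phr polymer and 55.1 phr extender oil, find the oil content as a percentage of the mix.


Oil % = oil / (100 + oil) * 100
= 55.1 / (100 + 55.1) * 100
= 55.1 / 155.1 * 100
= 35.53%

35.53%


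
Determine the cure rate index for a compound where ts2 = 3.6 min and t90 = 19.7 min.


CRI = 100 / (t90 - ts2)
= 100 / (19.7 - 3.6)
= 100 / 16.1
= 6.21 min^-1

6.21 min^-1


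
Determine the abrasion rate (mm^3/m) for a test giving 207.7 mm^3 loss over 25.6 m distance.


Rate = volume_loss / distance
= 207.7 / 25.6
= 8.113 mm^3/m

8.113 mm^3/m


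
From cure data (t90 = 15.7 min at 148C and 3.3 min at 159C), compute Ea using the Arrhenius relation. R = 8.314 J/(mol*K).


T1 = 421.15 K, T2 = 432.15 K
1/T1 - 1/T2 = 6.0440e-05
ln(t1/t2) = ln(15.7/3.3) = 1.5597
Ea = 8.314 * 1.5597 / 6.0440e-05 = 214555.8589 J/mol
Ea = 214.56 kJ/mol

214.56 kJ/mol


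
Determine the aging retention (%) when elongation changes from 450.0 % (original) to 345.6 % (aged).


Retention = aged / original * 100
= 345.6 / 450.0 * 100
= 76.8%

76.8%


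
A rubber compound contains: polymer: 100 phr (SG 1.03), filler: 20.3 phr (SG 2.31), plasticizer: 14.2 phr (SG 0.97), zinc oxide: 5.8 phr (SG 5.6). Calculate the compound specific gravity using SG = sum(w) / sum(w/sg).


Sum of weights = 140.3
Volume contributions:
  polymer: 100/1.03 = 97.0874
  filler: 20.3/2.31 = 8.7879
  plasticizer: 14.2/0.97 = 14.6392
  zinc oxide: 5.8/5.6 = 1.0357
Sum of volumes = 121.5501
SG = 140.3 / 121.5501 = 1.154

SG = 1.154


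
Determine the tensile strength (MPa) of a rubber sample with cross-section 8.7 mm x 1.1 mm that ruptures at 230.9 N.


Area = width * thickness = 8.7 * 1.1 = 9.57 mm^2
TS = force / area = 230.9 / 9.57 = 24.13 MPa

24.13 MPa


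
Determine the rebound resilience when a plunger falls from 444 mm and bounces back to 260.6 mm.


Resilience = h_rebound / h_drop * 100
= 260.6 / 444 * 100
= 58.7%

58.7%


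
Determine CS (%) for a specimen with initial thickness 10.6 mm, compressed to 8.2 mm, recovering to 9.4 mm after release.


CS = (t0 - recovered) / (t0 - ts) * 100
= (10.6 - 9.4) / (10.6 - 8.2) * 100
= 1.2 / 2.4 * 100
= 50.0%

50.0%


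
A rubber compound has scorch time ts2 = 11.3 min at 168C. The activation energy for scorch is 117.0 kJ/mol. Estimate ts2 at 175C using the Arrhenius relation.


Convert temperatures: T1 = 168 + 273.15 = 441.15 K, T2 = 175 + 273.15 = 448.15 K
ts2_new = 11.3 * exp(117000 / 8.314 * (1/448.15 - 1/441.15))
1/T2 - 1/T1 = -3.5407e-05
ts2_new = 6.87 min

6.87 min


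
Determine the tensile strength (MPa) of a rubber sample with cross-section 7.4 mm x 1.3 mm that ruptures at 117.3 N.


Area = width * thickness = 7.4 * 1.3 = 9.62 mm^2
TS = force / area = 117.3 / 9.62 = 12.19 MPa

12.19 MPa


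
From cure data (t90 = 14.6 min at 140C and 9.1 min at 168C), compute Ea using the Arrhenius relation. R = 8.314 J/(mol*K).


T1 = 413.15 K, T2 = 441.15 K
1/T1 - 1/T2 = 1.5363e-04
ln(t1/t2) = ln(14.6/9.1) = 0.4727
Ea = 8.314 * 0.4727 / 1.5363e-04 = 25584.3812 J/mol
Ea = 25.58 kJ/mol

25.58 kJ/mol


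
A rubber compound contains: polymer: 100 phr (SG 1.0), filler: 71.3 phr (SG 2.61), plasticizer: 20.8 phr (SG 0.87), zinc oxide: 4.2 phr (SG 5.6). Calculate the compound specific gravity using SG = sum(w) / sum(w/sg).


Sum of weights = 196.3
Volume contributions:
  polymer: 100/1.0 = 100.0000
  filler: 71.3/2.61 = 27.3180
  plasticizer: 20.8/0.87 = 23.9080
  zinc oxide: 4.2/5.6 = 0.7500
Sum of volumes = 151.9761
SG = 196.3 / 151.9761 = 1.292

SG = 1.292


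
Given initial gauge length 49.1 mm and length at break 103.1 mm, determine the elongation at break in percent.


Elongation = (Lf - L0) / L0 * 100
= (103.1 - 49.1) / 49.1 * 100
= 54.0 / 49.1 * 100
= 110.0%

110.0%


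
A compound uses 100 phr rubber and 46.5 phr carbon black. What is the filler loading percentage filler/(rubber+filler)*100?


Filler % = filler / (rubber + filler) * 100
= 46.5 / (100 + 46.5) * 100
= 46.5 / 146.5 * 100
= 31.74%

31.74%


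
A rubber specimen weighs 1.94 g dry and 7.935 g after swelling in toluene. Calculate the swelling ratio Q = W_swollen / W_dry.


Q = W_swollen / W_dry
Q = 7.935 / 1.94
Q = 4.09

Q = 4.09


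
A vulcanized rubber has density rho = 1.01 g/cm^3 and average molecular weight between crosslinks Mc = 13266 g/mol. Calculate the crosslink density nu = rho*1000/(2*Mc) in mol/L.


nu = rho * 1000 / (2 * Mc)
nu = 1.01 * 1000 / (2 * 13266)
nu = 1010.0 / 26532
nu = 0.0381 mol/L

0.0381 mol/L


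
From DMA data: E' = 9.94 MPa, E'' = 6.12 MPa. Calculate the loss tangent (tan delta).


tan delta = E'' / E'
= 6.12 / 9.94
= 0.6157

tan delta = 0.6157


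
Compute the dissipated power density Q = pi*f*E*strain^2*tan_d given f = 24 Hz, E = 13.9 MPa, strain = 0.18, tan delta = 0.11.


Q = pi * f * E * strain^2 * tan_d
= pi * 24 * 13.9 * 0.18^2 * 0.11
= pi * 24 * 13.9 * 0.0324 * 0.11
= 3.7352

Q = 3.7352


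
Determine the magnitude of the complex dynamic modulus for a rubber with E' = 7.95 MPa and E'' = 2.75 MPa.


|E*| = sqrt(E'^2 + E''^2)
= sqrt(7.95^2 + 2.75^2)
= sqrt(63.2025 + 7.5625)
= 8.412 MPa

8.412 MPa


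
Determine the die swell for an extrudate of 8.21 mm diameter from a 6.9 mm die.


Die swell ratio = D_extrudate / D_die
= 8.21 / 6.9
= 1.19

Die swell = 1.19


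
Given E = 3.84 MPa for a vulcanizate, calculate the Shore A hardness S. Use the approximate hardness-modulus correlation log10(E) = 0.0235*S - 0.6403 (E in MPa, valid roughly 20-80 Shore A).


log10(E) = 0.0235*S - 0.6403  =>  S = (log10(E) + 0.6403) / 0.0235
log10(3.84) = 0.584331
S = (0.584331 + 0.6403) / 0.0235 = 1.224631 / 0.0235
S = 52.1

Shore A = 52.1


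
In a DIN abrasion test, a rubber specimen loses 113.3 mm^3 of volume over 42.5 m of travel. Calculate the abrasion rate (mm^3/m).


Rate = volume_loss / distance
= 113.3 / 42.5
= 2.666 mm^3/m

2.666 mm^3/m


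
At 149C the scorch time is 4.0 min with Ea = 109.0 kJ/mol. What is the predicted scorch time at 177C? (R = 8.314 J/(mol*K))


Convert temperatures: T1 = 149 + 273.15 = 422.15 K, T2 = 177 + 273.15 = 450.15 K
ts2_new = 4.0 * exp(109000 / 8.314 * (1/450.15 - 1/422.15))
1/T2 - 1/T1 = -1.4734e-04
ts2_new = 0.58 min

0.58 min


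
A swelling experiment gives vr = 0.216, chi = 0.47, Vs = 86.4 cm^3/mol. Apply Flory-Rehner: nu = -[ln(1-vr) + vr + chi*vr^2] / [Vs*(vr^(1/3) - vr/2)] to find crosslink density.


ln(1 - vr) = ln(1 - 0.216) = -0.2433
Numerator = -((-0.2433) + 0.216 + 0.47 * 0.216^2) = 0.0054
Denominator = 86.4 * (0.216^(1/3) - 0.216/2) = 42.5088
nu = 0.0054 / 42.5088 = 1.2745e-04 mol/cm^3

1.2745e-04 mol/cm^3


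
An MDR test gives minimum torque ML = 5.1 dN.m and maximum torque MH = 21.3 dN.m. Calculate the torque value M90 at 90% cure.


M90 = ML + 0.9 * (MH - ML)
M90 = 5.1 + 0.9 * (21.3 - 5.1)
M90 = 5.1 + 0.9 * 16.2
M90 = 19.68 dN.m

19.68 dN.m


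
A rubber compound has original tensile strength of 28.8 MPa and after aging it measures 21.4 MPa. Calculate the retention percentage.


Retention = aged / original * 100
= 21.4 / 28.8 * 100
= 74.3%

74.3%


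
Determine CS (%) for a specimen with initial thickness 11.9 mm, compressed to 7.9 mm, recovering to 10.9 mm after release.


CS = (t0 - recovered) / (t0 - ts) * 100
= (11.9 - 10.9) / (11.9 - 7.9) * 100
= 1.0 / 4.0 * 100
= 25.0%

25.0%


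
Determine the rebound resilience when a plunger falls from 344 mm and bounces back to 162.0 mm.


Resilience = h_rebound / h_drop * 100
= 162.0 / 344 * 100
= 47.1%

47.1%


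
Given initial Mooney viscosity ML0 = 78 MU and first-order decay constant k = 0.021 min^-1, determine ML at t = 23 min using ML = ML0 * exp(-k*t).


ML = ML0 * exp(-k * t)
ML = 78 * exp(-0.021 * 23)
ML = 78 * 0.6169
ML = 48.12 MU

48.12 MU


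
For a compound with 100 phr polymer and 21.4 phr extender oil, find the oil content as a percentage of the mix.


Oil % = oil / (100 + oil) * 100
= 21.4 / (100 + 21.4) * 100
= 21.4 / 121.4 * 100
= 17.63%

17.63%


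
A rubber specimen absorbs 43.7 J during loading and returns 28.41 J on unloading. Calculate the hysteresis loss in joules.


Hysteresis loss = loading - unloading
= 43.7 - 28.41
= 15.29 J

15.29 J


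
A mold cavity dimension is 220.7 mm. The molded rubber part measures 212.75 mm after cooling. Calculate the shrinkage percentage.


Shrinkage = (mold - part) / mold * 100
= (220.7 - 212.75) / 220.7 * 100
= 7.95 / 220.7 * 100
= 3.6%

3.6%


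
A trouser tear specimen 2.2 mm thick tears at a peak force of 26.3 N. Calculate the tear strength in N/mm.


Tear strength = force / thickness
= 26.3 / 2.2
= 11.95 N/mm

11.95 N/mm


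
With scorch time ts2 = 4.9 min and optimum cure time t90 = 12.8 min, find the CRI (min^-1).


CRI = 100 / (t90 - ts2)
= 100 / (12.8 - 4.9)
= 100 / 7.9
= 12.66 min^-1

12.66 min^-1


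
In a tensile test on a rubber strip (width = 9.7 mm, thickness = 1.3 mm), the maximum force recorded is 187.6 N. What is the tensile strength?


Area = width * thickness = 9.7 * 1.3 = 12.61 mm^2
TS = force / area = 187.6 / 12.61 = 14.88 MPa

14.88 MPa


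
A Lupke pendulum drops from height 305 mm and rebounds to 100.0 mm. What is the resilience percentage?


Resilience = h_rebound / h_drop * 100
= 100.0 / 305 * 100
= 32.8%

32.8%


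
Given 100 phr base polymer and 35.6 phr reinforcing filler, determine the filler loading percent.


Filler % = filler / (rubber + filler) * 100
= 35.6 / (100 + 35.6) * 100
= 35.6 / 135.6 * 100
= 26.25%

26.25%


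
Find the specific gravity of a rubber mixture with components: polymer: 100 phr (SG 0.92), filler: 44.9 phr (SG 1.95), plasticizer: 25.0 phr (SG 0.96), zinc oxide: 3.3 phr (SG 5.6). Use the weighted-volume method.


Sum of weights = 173.2
Volume contributions:
  polymer: 100/0.92 = 108.6957
  filler: 44.9/1.95 = 23.0256
  plasticizer: 25.0/0.96 = 26.0417
  zinc oxide: 3.3/5.6 = 0.5893
Sum of volumes = 158.3522
SG = 173.2 / 158.3522 = 1.094

SG = 1.094


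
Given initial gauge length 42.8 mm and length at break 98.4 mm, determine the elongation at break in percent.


Elongation = (Lf - L0) / L0 * 100
= (98.4 - 42.8) / 42.8 * 100
= 55.6 / 42.8 * 100
= 129.9%

129.9%


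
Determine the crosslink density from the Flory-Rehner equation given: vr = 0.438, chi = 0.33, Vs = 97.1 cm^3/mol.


ln(1 - vr) = ln(1 - 0.438) = -0.5763
Numerator = -((-0.5763) + 0.438 + 0.33 * 0.438^2) = 0.0749
Denominator = 97.1 * (0.438^(1/3) - 0.438/2) = 52.4764
nu = 0.0749 / 52.4764 = 0.0014 mol/cm^3

0.0014 mol/cm^3


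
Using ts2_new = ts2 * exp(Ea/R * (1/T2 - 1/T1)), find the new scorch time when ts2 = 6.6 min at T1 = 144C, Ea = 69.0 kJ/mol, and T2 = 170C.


Convert temperatures: T1 = 144 + 273.15 = 417.15 K, T2 = 170 + 273.15 = 443.15 K
ts2_new = 6.6 * exp(69000 / 8.314 * (1/443.15 - 1/417.15))
1/T2 - 1/T1 = -1.4065e-04
ts2_new = 2.05 min

2.05 min


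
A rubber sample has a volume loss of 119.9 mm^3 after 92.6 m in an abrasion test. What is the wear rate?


Rate = volume_loss / distance
= 119.9 / 92.6
= 1.295 mm^3/m

1.295 mm^3/m


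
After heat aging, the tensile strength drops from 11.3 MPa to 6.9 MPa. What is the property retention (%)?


Retention = aged / original * 100
= 6.9 / 11.3 * 100
= 61.1%

61.1%


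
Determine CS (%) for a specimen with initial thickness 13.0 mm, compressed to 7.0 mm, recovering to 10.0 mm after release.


CS = (t0 - recovered) / (t0 - ts) * 100
= (13.0 - 10.0) / (13.0 - 7.0) * 100
= 3.0 / 6.0 * 100
= 50.0%

50.0%


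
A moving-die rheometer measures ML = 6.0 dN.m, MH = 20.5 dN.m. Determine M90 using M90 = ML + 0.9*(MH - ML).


M90 = ML + 0.9 * (MH - ML)
M90 = 6.0 + 0.9 * (20.5 - 6.0)
M90 = 6.0 + 0.9 * 14.5
M90 = 19.05 dN.m

19.05 dN.m


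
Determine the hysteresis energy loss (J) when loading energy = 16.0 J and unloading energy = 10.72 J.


Hysteresis loss = loading - unloading
= 16.0 - 10.72
= 5.28 J

5.28 J


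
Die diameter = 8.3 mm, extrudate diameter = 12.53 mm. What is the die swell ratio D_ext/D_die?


Die swell ratio = D_extrudate / D_die
= 12.53 / 8.3
= 1.51

Die swell = 1.51


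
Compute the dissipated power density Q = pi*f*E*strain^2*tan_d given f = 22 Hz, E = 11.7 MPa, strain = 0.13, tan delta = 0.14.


Q = pi * f * E * strain^2 * tan_d
= pi * 22 * 11.7 * 0.13^2 * 0.14
= pi * 22 * 11.7 * 0.0169 * 0.14
= 1.9133

Q = 1.9133


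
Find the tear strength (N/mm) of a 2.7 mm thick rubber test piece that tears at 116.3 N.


Tear strength = force / thickness
= 116.3 / 2.7
= 43.07 N/mm

43.07 N/mm


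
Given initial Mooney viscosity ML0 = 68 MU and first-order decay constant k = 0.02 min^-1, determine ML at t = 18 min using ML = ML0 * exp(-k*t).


ML = ML0 * exp(-k * t)
ML = 68 * exp(-0.02 * 18)
ML = 68 * 0.6977
ML = 47.44 MU

47.44 MU


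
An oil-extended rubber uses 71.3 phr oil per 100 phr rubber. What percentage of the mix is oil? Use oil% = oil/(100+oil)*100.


Oil % = oil / (100 + oil) * 100
= 71.3 / (100 + 71.3) * 100
= 71.3 / 171.3 * 100
= 41.62%

41.62%


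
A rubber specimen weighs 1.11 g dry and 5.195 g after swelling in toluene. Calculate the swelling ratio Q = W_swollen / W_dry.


Q = W_swollen / W_dry
Q = 5.195 / 1.11
Q = 4.68

Q = 4.68


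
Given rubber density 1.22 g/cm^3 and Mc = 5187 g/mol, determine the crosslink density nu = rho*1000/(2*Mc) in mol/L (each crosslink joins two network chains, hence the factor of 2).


nu = rho * 1000 / (2 * Mc)
nu = 1.22 * 1000 / (2 * 5187)
nu = 1220.0 / 10374
nu = 0.1176 mol/L

0.1176 mol/L


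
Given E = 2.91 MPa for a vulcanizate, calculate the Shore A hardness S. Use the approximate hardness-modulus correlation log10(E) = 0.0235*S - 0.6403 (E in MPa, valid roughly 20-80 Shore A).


log10(E) = 0.0235*S - 0.6403  =>  S = (log10(E) + 0.6403) / 0.0235
log10(2.91) = 0.463893
S = (0.463893 + 0.6403) / 0.0235 = 1.104193 / 0.0235
S = 47.0

Shore A = 47.0


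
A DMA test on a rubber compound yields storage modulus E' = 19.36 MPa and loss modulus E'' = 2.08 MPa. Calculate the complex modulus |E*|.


|E*| = sqrt(E'^2 + E''^2)
= sqrt(19.36^2 + 2.08^2)
= sqrt(374.8096 + 4.3264)
= 19.471 MPa

19.471 MPa


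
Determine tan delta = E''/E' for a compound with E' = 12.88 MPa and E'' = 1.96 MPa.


tan delta = E'' / E'
= 1.96 / 12.88
= 0.1522

tan delta = 0.1522


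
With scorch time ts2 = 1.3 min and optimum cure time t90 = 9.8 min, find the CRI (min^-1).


CRI = 100 / (t90 - ts2)
= 100 / (9.8 - 1.3)
= 100 / 8.5
= 11.76 min^-1

11.76 min^-1


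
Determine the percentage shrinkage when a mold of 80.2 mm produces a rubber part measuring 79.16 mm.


Shrinkage = (mold - part) / mold * 100
= (80.2 - 79.16) / 80.2 * 100
= 1.04 / 80.2 * 100
= 1.3%

1.3%


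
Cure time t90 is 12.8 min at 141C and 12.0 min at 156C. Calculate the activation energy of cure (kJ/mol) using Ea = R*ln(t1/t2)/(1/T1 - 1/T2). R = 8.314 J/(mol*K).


T1 = 414.15 K, T2 = 429.15 K
1/T1 - 1/T2 = 8.4397e-05
ln(t1/t2) = ln(12.8/12.0) = 0.0645
Ea = 8.314 * 0.0645 / 8.4397e-05 = 6357.7662 J/mol
Ea = 6.36 kJ/mol

6.36 kJ/mol


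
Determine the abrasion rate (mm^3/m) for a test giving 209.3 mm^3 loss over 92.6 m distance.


Rate = volume_loss / distance
= 209.3 / 92.6
= 2.26 mm^3/m

2.26 mm^3/m


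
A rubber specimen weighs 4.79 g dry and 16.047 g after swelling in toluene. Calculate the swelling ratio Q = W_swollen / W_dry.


Q = W_swollen / W_dry
Q = 16.047 / 4.79
Q = 3.35

Q = 3.35


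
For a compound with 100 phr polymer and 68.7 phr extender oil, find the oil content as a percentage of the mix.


Oil % = oil / (100 + oil) * 100
= 68.7 / (100 + 68.7) * 100
= 68.7 / 168.7 * 100
= 40.72%

40.72%


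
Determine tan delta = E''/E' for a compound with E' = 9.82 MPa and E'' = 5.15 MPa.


tan delta = E'' / E'
= 5.15 / 9.82
= 0.5244

tan delta = 0.5244


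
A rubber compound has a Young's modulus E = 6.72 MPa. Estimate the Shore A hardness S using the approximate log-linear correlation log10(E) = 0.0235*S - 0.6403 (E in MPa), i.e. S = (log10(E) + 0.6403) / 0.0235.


log10(E) = 0.0235*S - 0.6403  =>  S = (log10(E) + 0.6403) / 0.0235
log10(6.72) = 0.827369
S = (0.827369 + 0.6403) / 0.0235 = 1.467669 / 0.0235
S = 62.5

Shore A = 62.5


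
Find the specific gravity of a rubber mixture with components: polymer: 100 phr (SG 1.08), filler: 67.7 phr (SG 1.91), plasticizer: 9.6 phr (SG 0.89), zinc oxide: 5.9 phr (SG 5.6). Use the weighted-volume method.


Sum of weights = 183.2
Volume contributions:
  polymer: 100/1.08 = 92.5926
  filler: 67.7/1.91 = 35.4450
  plasticizer: 9.6/0.89 = 10.7865
  zinc oxide: 5.9/5.6 = 1.0536
Sum of volumes = 139.8777
SG = 183.2 / 139.8777 = 1.31

SG = 1.31


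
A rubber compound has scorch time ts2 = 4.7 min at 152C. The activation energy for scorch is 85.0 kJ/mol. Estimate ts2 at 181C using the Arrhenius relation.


Convert temperatures: T1 = 152 + 273.15 = 425.15 K, T2 = 181 + 273.15 = 454.15 K
ts2_new = 4.7 * exp(85000 / 8.314 * (1/454.15 - 1/425.15))
1/T2 - 1/T1 = -1.5020e-04
ts2_new = 1.01 min

1.01 min


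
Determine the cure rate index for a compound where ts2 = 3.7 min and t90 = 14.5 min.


CRI = 100 / (t90 - ts2)
= 100 / (14.5 - 3.7)
= 100 / 10.8
= 9.26 min^-1

9.26 min^-1


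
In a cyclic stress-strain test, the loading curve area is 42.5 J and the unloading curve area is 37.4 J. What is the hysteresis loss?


Hysteresis loss = loading - unloading
= 42.5 - 37.4
= 5.1 J

5.1 J


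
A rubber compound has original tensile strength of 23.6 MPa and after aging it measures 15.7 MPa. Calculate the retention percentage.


Retention = aged / original * 100
= 15.7 / 23.6 * 100
= 66.5%

66.5%


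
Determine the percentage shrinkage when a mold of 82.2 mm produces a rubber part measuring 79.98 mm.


Shrinkage = (mold - part) / mold * 100
= (82.2 - 79.98) / 82.2 * 100
= 2.22 / 82.2 * 100
= 2.7%

2.7%


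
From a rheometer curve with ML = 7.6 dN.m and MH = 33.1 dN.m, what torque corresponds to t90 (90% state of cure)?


M90 = ML + 0.9 * (MH - ML)
M90 = 7.6 + 0.9 * (33.1 - 7.6)
M90 = 7.6 + 0.9 * 25.5
M90 = 30.55 dN.m

30.55 dN.m


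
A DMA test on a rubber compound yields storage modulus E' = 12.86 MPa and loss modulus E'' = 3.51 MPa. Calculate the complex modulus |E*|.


|E*| = sqrt(E'^2 + E''^2)
= sqrt(12.86^2 + 3.51^2)
= sqrt(165.3796 + 12.3201)
= 13.33 MPa

13.33 MPa


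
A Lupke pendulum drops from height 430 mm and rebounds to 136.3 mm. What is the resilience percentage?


Resilience = h_rebound / h_drop * 100
= 136.3 / 430 * 100
= 31.7%

31.7%


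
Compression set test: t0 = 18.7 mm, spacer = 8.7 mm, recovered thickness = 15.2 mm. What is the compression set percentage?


CS = (t0 - recovered) / (t0 - ts) * 100
= (18.7 - 15.2) / (18.7 - 8.7) * 100
= 3.5 / 10.0 * 100
= 35.0%

35.0%


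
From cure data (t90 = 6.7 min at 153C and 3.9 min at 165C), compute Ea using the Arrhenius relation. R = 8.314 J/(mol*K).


T1 = 426.15 K, T2 = 438.15 K
1/T1 - 1/T2 = 6.4268e-05
ln(t1/t2) = ln(6.7/3.9) = 0.5411
Ea = 8.314 * 0.5411 / 6.4268e-05 = 70002.9715 J/mol
Ea = 70.0 kJ/mol

70.0 kJ/mol


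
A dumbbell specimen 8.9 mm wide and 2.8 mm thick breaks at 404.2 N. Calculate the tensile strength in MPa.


Area = width * thickness = 8.9 * 2.8 = 24.92 mm^2
TS = force / area = 404.2 / 24.92 = 16.22 MPa

16.22 MPa


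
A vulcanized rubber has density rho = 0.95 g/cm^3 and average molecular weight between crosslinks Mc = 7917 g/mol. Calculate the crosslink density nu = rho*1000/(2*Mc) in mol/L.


nu = rho * 1000 / (2 * Mc)
nu = 0.95 * 1000 / (2 * 7917)
nu = 950.0 / 15834
nu = 0.0600 mol/L

0.0600 mol/L


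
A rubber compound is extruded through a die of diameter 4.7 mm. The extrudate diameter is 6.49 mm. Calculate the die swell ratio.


Die swell ratio = D_extrudate / D_die
= 6.49 / 4.7
= 1.381

Die swell = 1.381


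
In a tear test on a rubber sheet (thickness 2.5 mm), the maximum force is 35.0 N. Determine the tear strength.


Tear strength = force / thickness
= 35.0 / 2.5
= 14.0 N/mm

14.0 N/mm


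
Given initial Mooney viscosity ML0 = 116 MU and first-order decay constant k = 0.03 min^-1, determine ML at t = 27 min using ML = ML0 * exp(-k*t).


ML = ML0 * exp(-k * t)
ML = 116 * exp(-0.03 * 27)
ML = 116 * 0.4449
ML = 51.6 MU

51.6 MU


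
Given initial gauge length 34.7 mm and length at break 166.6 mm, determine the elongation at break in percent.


Elongation = (Lf - L0) / L0 * 100
= (166.6 - 34.7) / 34.7 * 100
= 131.9 / 34.7 * 100
= 380.1%

380.1%


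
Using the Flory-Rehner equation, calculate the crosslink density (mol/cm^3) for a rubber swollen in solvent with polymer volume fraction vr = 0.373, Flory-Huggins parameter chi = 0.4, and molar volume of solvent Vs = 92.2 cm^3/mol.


ln(1 - vr) = ln(1 - 0.373) = -0.4668
Numerator = -((-0.4668) + 0.373 + 0.4 * 0.373^2) = 0.0382
Denominator = 92.2 * (0.373^(1/3) - 0.373/2) = 49.1740
nu = 0.0382 / 49.1740 = 7.7596e-04 mol/cm^3

7.7596e-04 mol/cm^3


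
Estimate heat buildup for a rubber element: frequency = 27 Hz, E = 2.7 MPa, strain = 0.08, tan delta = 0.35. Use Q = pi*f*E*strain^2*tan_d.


Q = pi * f * E * strain^2 * tan_d
= pi * 27 * 2.7 * 0.08^2 * 0.35
= pi * 27 * 2.7 * 0.0064 * 0.35
= 0.5130

Q = 0.5130


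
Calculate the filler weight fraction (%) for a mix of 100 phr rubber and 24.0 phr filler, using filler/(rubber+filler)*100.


Filler % = filler / (rubber + filler) * 100
= 24.0 / (100 + 24.0) * 100
= 24.0 / 124.0 * 100
= 19.35%

19.35%


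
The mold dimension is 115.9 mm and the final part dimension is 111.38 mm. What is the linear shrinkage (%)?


Shrinkage = (mold - part) / mold * 100
= (115.9 - 111.38) / 115.9 * 100
= 4.52 / 115.9 * 100
= 3.9%

3.9%


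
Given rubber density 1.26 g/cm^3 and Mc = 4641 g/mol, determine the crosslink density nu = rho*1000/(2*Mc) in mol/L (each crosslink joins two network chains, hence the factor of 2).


nu = rho * 1000 / (2 * Mc)
nu = 1.26 * 1000 / (2 * 4641)
nu = 1260.0 / 9282
nu = 0.1357 mol/L

0.1357 mol/L


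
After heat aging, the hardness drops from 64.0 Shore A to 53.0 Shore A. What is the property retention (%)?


Retention = aged / original * 100
= 53.0 / 64.0 * 100
= 82.8%

82.8%


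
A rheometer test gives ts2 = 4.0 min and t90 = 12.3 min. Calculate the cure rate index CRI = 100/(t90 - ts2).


CRI = 100 / (t90 - ts2)
= 100 / (12.3 - 4.0)
= 100 / 8.3
= 12.05 min^-1

12.05 min^-1


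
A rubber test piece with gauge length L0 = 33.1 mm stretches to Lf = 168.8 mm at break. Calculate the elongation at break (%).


Elongation = (Lf - L0) / L0 * 100
= (168.8 - 33.1) / 33.1 * 100
= 135.7 / 33.1 * 100
= 410.0%

410.0%


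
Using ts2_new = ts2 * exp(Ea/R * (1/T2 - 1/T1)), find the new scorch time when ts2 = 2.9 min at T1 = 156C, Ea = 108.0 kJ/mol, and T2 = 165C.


Convert temperatures: T1 = 156 + 273.15 = 429.15 K, T2 = 165 + 273.15 = 438.15 K
ts2_new = 2.9 * exp(108000 / 8.314 * (1/438.15 - 1/429.15))
1/T2 - 1/T1 = -4.7864e-05
ts2_new = 1.56 min

1.56 min


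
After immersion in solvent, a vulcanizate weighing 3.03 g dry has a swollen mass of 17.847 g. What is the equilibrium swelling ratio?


Q = W_swollen / W_dry
Q = 17.847 / 3.03
Q = 5.89

Q = 5.89


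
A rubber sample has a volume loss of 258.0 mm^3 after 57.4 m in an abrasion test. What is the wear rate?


Rate = volume_loss / distance
= 258.0 / 57.4
= 4.495 mm^3/m

4.495 mm^3/m


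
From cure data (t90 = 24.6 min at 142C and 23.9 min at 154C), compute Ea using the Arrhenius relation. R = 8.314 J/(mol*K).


T1 = 415.15 K, T2 = 427.15 K
1/T1 - 1/T2 = 6.7670e-05
ln(t1/t2) = ln(24.6/23.9) = 0.0289
Ea = 8.314 * 0.0289 / 6.7670e-05 = 3546.7509 J/mol
Ea = 3.55 kJ/mol

3.55 kJ/mol


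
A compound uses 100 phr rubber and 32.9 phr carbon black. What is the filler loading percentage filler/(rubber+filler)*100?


Filler % = filler / (rubber + filler) * 100
= 32.9 / (100 + 32.9) * 100
= 32.9 / 132.9 * 100
= 24.76%

24.76%


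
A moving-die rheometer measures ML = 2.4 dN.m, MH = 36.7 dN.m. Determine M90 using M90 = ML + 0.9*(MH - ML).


M90 = ML + 0.9 * (MH - ML)
M90 = 2.4 + 0.9 * (36.7 - 2.4)
M90 = 2.4 + 0.9 * 34.3
M90 = 33.27 dN.m

33.27 dN.m


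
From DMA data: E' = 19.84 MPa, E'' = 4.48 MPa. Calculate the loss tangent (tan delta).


tan delta = E'' / E'
= 4.48 / 19.84
= 0.2258

tan delta = 0.2258


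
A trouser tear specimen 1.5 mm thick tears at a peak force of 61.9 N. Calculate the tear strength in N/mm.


Tear strength = force / thickness
= 61.9 / 1.5
= 41.27 N/mm

41.27 N/mm


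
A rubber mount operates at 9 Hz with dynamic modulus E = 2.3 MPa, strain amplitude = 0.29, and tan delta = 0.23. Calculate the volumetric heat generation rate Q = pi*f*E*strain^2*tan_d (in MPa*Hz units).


Q = pi * f * E * strain^2 * tan_d
= pi * 9 * 2.3 * 0.29^2 * 0.23
= pi * 9 * 2.3 * 0.0841 * 0.23
= 1.2579

Q = 1.2579


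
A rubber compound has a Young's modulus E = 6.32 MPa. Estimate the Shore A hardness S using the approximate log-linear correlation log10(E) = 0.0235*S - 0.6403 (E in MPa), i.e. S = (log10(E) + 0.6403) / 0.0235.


log10(E) = 0.0235*S - 0.6403  =>  S = (log10(E) + 0.6403) / 0.0235
log10(6.32) = 0.800717
S = (0.800717 + 0.6403) / 0.0235 = 1.441017 / 0.0235
S = 61.3

Shore A = 61.3


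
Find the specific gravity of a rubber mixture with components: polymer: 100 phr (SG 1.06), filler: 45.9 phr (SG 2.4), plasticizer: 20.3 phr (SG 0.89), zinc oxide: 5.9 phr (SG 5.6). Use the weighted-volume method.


Sum of weights = 172.1
Volume contributions:
  polymer: 100/1.06 = 94.3396
  filler: 45.9/2.4 = 19.1250
  plasticizer: 20.3/0.89 = 22.8090
  zinc oxide: 5.9/5.6 = 1.0536
Sum of volumes = 137.3272
SG = 172.1 / 137.3272 = 1.253

SG = 1.253


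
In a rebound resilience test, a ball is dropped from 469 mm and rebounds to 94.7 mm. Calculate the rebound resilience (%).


Resilience = h_rebound / h_drop * 100
= 94.7 / 469 * 100
= 20.2%

20.2%


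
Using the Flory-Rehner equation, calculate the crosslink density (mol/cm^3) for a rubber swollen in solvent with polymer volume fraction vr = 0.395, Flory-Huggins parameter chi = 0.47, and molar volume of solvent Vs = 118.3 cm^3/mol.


ln(1 - vr) = ln(1 - 0.395) = -0.5025
Numerator = -((-0.5025) + 0.395 + 0.47 * 0.395^2) = 0.0342
Denominator = 118.3 * (0.395^(1/3) - 0.395/2) = 63.4352
nu = 0.0342 / 63.4352 = 5.3905e-04 mol/cm^3

5.3905e-04 mol/cm^3


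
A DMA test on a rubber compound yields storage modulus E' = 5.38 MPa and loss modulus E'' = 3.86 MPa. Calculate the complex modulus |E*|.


|E*| = sqrt(E'^2 + E''^2)
= sqrt(5.38^2 + 3.86^2)
= sqrt(28.9444 + 14.8996)
= 6.621 MPa

6.621 MPa
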